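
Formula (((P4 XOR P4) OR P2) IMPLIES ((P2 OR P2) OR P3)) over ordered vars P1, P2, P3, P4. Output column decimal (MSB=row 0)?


Formula: (((P4 XOR P4) OR P2) IMPLIES ((P2 OR P2) OR P3)) over P1, P2, P3, P4 (16 rows)
Evaluate each row (bits = P1,P2,P3,P4, MSB first):
  row 0 [0000]: (((0 XOR 0) OR 0) IMPLIES ((0 OR 0) OR 0)) -> 1
  row 1 [0001]: (((1 XOR 1) OR 0) IMPLIES ((0 OR 0) OR 0)) -> 1
  row 2 [0010]: (((0 XOR 0) OR 0) IMPLIES ((0 OR 0) OR 1)) -> 1
  row 3 [0011]: (((1 XOR 1) OR 0) IMPLIES ((0 OR 0) OR 1)) -> 1
  row 4 [0100]: (((0 XOR 0) OR 1) IMPLIES ((1 OR 1) OR 0)) -> 1
  row 5 [0101]: (((1 XOR 1) OR 1) IMPLIES ((1 OR 1) OR 0)) -> 1
  row 6 [0110]: (((0 XOR 0) OR 1) IMPLIES ((1 OR 1) OR 1)) -> 1
  row 7 [0111]: (((1 XOR 1) OR 1) IMPLIES ((1 OR 1) OR 1)) -> 1
  row 8 [1000]: (((0 XOR 0) OR 0) IMPLIES ((0 OR 0) OR 0)) -> 1
  row 9 [1001]: (((1 XOR 1) OR 0) IMPLIES ((0 OR 0) OR 0)) -> 1
  row 10 [1010]: (((0 XOR 0) OR 0) IMPLIES ((0 OR 0) OR 1)) -> 1
  row 11 [1011]: (((1 XOR 1) OR 0) IMPLIES ((0 OR 0) OR 1)) -> 1
  row 12 [1100]: (((0 XOR 0) OR 1) IMPLIES ((1 OR 1) OR 0)) -> 1
  row 13 [1101]: (((1 XOR 1) OR 1) IMPLIES ((1 OR 1) OR 0)) -> 1
  row 14 [1110]: (((0 XOR 0) OR 1) IMPLIES ((1 OR 1) OR 1)) -> 1
  row 15 [1111]: (((1 XOR 1) OR 1) IMPLIES ((1 OR 1) OR 1)) -> 1
Full result column, 4 rows per line (P1,P2 fixed per line; P3,P4 runs 00..11 left to right):
  rows 0-3 [P1,P2=00]: 1111  = hex F
  rows 4-7 [P1,P2=01]: 1111  = hex F
  rows 8-11 [P1,P2=10]: 1111  = hex F
  rows 12-15 [P1,P2=11]: 1111  = hex F
Output column (row 0 .. row 15) = 1111111111111111
Output column grouped in 4s = 1111 1111 1111 1111 = 0xFFFF
Convert to decimal digit by digit (value = value*16 + digit):
  F -> 15
  15*16 + 15 (F) = 255
  255*16 + 15 (F) = 4095
  4095*16 + 15 (F) = 65535
Decimal = 65535

65535


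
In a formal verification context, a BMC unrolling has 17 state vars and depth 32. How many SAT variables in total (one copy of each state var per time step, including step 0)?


BMC unrolls to depth k, creating one copy of each state var for steps 0..k.
Step count = 32 + 1 = 33 (steps 0 through 32)
Vars per step = 17
Total = 17 * 33 = 561

561


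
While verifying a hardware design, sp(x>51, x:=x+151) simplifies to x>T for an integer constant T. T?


Formula: sp(P, x:=E) = exists old_x. (x = E[old_x/x]) AND P[old_x/x] (old_x is the value of x before the assignment; eliminate old_x by solving x = E[old_x/x] for old_x)
Step 1: Precondition P: x>51, i.e. old_x > 51
Step 2: Assignment gives x = old_x + 151, so old_x = x - 151
Step 3: Substitute into P: x - 151 > 51
Step 4: Simplify: x > 51+151 = 202

202


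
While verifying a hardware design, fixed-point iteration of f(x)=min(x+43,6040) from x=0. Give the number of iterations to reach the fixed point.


Step 1: x=0, cap=6040, increment=43
Step 2: x grows by 43 each step until capped at 6040; fixed point is x=6040
Step 3: iterations = ceil(6040/43) = 141

141


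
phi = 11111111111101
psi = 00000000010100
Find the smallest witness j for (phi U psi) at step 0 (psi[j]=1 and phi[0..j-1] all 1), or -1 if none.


(phi U psi) at 0: need smallest j with psi[j]=1 and phi[i]=1 for all i in [0,j).
Scan from step 0:
  step 0: phi=1, psi=0 -> continue
  step 1: phi=1, psi=0 -> continue
  step 2: phi=1, psi=0 -> continue
  step 3: phi=1, psi=0 -> continue
  step 9: psi=1 and phi held for [0,9) -> witness found
Witness step = 9

9


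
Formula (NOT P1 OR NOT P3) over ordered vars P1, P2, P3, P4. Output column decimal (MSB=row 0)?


Formula: (NOT P1 OR NOT P3) over P1, P2, P3, P4 (16 rows)
Evaluate each row (bits = P1,P2,P3,P4, MSB first):
  row 0 [0000]: (NOT 0 OR NOT 0) -> 1
  row 1 [0001]: (NOT 0 OR NOT 0) -> 1
  row 2 [0010]: (NOT 0 OR NOT 1) -> 1
  row 3 [0011]: (NOT 0 OR NOT 1) -> 1
  row 4 [0100]: (NOT 0 OR NOT 0) -> 1
  row 5 [0101]: (NOT 0 OR NOT 0) -> 1
  row 6 [0110]: (NOT 0 OR NOT 1) -> 1
  row 7 [0111]: (NOT 0 OR NOT 1) -> 1
  row 8 [1000]: (NOT 1 OR NOT 0) -> 1
  row 9 [1001]: (NOT 1 OR NOT 0) -> 1
  row 10 [1010]: (NOT 1 OR NOT 1) -> 0
  row 11 [1011]: (NOT 1 OR NOT 1) -> 0
  row 12 [1100]: (NOT 1 OR NOT 0) -> 1
  row 13 [1101]: (NOT 1 OR NOT 0) -> 1
  row 14 [1110]: (NOT 1 OR NOT 1) -> 0
  row 15 [1111]: (NOT 1 OR NOT 1) -> 0
Full result column, 4 rows per line (P1,P2 fixed per line; P3,P4 runs 00..11 left to right):
  rows 0-3 [P1,P2=00]: 1111  = hex F
  rows 4-7 [P1,P2=01]: 1111  = hex F
  rows 8-11 [P1,P2=10]: 1100  = hex C
  rows 12-15 [P1,P2=11]: 1100  = hex C
Output column (row 0 .. row 15) = 1111111111001100
Output column grouped in 4s = 1111 1111 1100 1100 = 0xFFCC
Convert to decimal digit by digit (value = value*16 + digit):
  F -> 15
  15*16 + 15 (F) = 255
  255*16 + 12 (C) = 4092
  4092*16 + 12 (C) = 65484
Decimal = 65484

65484


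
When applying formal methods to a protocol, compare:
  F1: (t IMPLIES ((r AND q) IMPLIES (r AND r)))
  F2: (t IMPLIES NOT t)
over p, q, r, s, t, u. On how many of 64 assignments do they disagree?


F1 = (t IMPLIES ((r AND q) IMPLIES (r AND r)))
F2 = (t IMPLIES NOT t)
Evaluate both on each of 64 rows (bits = p,q,r,s,t,u):
  row 0 [000000]: F1=1 F2=1 -> 0
  row 1 [000001]: F1=1 F2=1 -> 0
  row 2 [000010]: F1=1 F2=0 (differ) -> 1
  row 3 [000011]: F1=1 F2=0 (differ) -> 1
  row 4 [000100]: F1=1 F2=1 -> 0
  (every remaining row is evaluated the same way; all 64 results are listed next)
Full result column, 8 rows per line (p,q,r fixed per line; s,t,u runs 000..111 left to right):
  rows 0-7 [p,q,r=000]: 00110011  (ones: 4)
  rows 8-15 [p,q,r=001]: 00110011  (ones: 4)
  rows 16-23 [p,q,r=010]: 00110011  (ones: 4)
  rows 24-31 [p,q,r=011]: 00110011  (ones: 4)
  rows 32-39 [p,q,r=100]: 00110011  (ones: 4)
  rows 40-47 [p,q,r=101]: 00110011  (ones: 4)
  rows 48-55 [p,q,r=110]: 00110011  (ones: 4)
  rows 56-63 [p,q,r=111]: 00110011  (ones: 4)
Disagreements = 4+4+4+4+4+4+4+4 = 32

32


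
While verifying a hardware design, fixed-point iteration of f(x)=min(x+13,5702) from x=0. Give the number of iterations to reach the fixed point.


Step 1: x=0, cap=5702, increment=13
Step 2: x grows by 13 each step until capped at 5702; fixed point is x=5702
Step 3: iterations = ceil(5702/13) = 439

439


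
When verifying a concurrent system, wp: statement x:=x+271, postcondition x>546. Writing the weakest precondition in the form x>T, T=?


Formula: wp(x:=E, P) = P[E/x] (substitute E for x in postcondition)
Step 1: Postcondition: x>546
Step 2: Substitute x+271 for x: x+271>546
Step 3: Solve for x: x > 546-271 = 275

275


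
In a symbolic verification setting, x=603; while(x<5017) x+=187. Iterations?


Step 1: x goes from 603 toward 5017 by 187; the body runs while x<5017, so iterations = ceil((bound-start)/step)
Step 2: Distance=4414
Step 3: ceil(4414/187)=24

24


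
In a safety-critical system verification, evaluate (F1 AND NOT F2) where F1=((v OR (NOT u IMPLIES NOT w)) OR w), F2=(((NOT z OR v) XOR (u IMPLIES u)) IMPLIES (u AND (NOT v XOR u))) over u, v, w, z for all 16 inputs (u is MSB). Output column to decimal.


F1 = ((v OR (NOT u IMPLIES NOT w)) OR w)
F2 = (((NOT z OR v) XOR (u IMPLIES u)) IMPLIES (u AND (NOT v XOR u)))
Counterexample to F1=>F2 is where F1=1 and F2=0.
Evaluate each row (bits = u,v,w,z, MSB first):
  row 0 [0000]: F1=1 F2=1 -> F1&~F2 -> 0
  row 1 [0001]: F1=1 F2=0 -> F1&~F2 -> 1
  row 2 [0010]: F1=1 F2=1 -> F1&~F2 -> 0
  row 3 [0011]: F1=1 F2=0 -> F1&~F2 -> 1
  row 4 [0100]: F1=1 F2=1 -> F1&~F2 -> 0
  row 5 [0101]: F1=1 F2=1 -> F1&~F2 -> 0
  row 6 [0110]: F1=1 F2=1 -> F1&~F2 -> 0
  row 7 [0111]: F1=1 F2=1 -> F1&~F2 -> 0
  row 8 [1000]: F1=1 F2=1 -> F1&~F2 -> 0
  row 9 [1001]: F1=1 F2=0 -> F1&~F2 -> 1
  row 10 [1010]: F1=1 F2=1 -> F1&~F2 -> 0
  row 11 [1011]: F1=1 F2=0 -> F1&~F2 -> 1
  row 12 [1100]: F1=1 F2=1 -> F1&~F2 -> 0
  row 13 [1101]: F1=1 F2=1 -> F1&~F2 -> 0
  row 14 [1110]: F1=1 F2=1 -> F1&~F2 -> 0
  row 15 [1111]: F1=1 F2=1 -> F1&~F2 -> 0
Full result column, 4 rows per line (u,v fixed per line; w,z runs 00..11 left to right):
  rows 0-3 [u,v=00]: 0101  = hex 5
  rows 4-7 [u,v=01]: 0000  = hex 0
  rows 8-11 [u,v=10]: 0101  = hex 5
  rows 12-15 [u,v=11]: 0000  = hex 0
Counterexample vector (row 0 .. row 15) = 0101000001010000
Output column grouped in 4s = 0101 0000 0101 0000 = 0x5050
Convert to decimal digit by digit (value = value*16 + digit):
  5 -> 5
  5*16 + 0 = 80
  80*16 + 5 = 1285
  1285*16 + 0 = 20560
Decimal = 20560

20560


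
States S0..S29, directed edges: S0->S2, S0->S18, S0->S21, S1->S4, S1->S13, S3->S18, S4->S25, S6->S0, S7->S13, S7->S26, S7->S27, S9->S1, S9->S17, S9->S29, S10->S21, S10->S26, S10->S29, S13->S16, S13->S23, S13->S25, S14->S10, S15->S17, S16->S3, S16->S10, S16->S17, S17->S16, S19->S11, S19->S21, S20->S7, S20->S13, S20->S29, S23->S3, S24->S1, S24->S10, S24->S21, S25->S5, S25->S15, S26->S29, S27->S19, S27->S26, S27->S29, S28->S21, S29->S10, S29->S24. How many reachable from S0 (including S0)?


BFS from S0:
  layer 0: {S0}
  layer 1: {S2, S18, S21}
Reachable set: {S0, S2, S18, S21}
Count = 4

4


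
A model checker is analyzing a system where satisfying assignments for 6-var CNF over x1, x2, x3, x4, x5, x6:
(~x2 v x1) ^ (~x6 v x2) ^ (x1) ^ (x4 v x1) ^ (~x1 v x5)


CNF with 5 clauses over 6 vars (64 assignments).
An assignment satisfies CNF iff every clause has >=1 true literal.
Check each row (bits = x1,x2,x3,x4,x5,x6; clause T/F shown):
  row 0 [000000]: clauses=TTFFT -> 0
  row 1 [000001]: clauses=TFFFT -> 0
  row 2 [000010]: clauses=TTFFT -> 0
  row 3 [000011]: clauses=TFFFT -> 0
  row 4 [000100]: clauses=TTFTT -> 0
  (every remaining row is evaluated the same way; all 64 results are listed next)
Full result column, 8 rows per line (x1,x2,x3 fixed per line; x4,x5,x6 runs 000..111 left to right):
  rows 0-7 [x1,x2,x3=000]: 00000000  (ones: 0)
  rows 8-15 [x1,x2,x3=001]: 00000000  (ones: 0)
  rows 16-23 [x1,x2,x3=010]: 00000000  (ones: 0)
  rows 24-31 [x1,x2,x3=011]: 00000000  (ones: 0)
  rows 32-39 [x1,x2,x3=100]: 00100010  (ones: 2)
  rows 40-47 [x1,x2,x3=101]: 00100010  (ones: 2)
  rows 48-55 [x1,x2,x3=110]: 00110011  (ones: 4)
  rows 56-63 [x1,x2,x3=111]: 00110011  (ones: 4)
Satisfying assignments = 0+0+0+0+2+2+4+4 = 12

12


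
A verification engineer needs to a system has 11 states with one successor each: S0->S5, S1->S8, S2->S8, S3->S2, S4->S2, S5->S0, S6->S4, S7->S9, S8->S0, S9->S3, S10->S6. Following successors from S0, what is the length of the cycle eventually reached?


Trace from S0 until a state repeats:
  S0 -> S5 -> S0
S0 first seen at step 0, revisited at step 2.
Cycle length = 2 - 0 = 2

2


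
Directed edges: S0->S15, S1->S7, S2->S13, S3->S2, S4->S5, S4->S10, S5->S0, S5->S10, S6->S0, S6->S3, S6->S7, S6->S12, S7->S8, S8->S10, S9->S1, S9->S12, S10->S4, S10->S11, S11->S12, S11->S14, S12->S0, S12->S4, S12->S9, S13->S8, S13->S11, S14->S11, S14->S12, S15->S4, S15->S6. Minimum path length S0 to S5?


BFS layer-by-layer from S0:
  dist 0: {S0}
  dist 1: {S15}
  dist 2: {S4, S6}
  dist 3: {S3, S5, S7, S10, S12}
  -> S5 reached at distance 3
Shortest path length = 3

3


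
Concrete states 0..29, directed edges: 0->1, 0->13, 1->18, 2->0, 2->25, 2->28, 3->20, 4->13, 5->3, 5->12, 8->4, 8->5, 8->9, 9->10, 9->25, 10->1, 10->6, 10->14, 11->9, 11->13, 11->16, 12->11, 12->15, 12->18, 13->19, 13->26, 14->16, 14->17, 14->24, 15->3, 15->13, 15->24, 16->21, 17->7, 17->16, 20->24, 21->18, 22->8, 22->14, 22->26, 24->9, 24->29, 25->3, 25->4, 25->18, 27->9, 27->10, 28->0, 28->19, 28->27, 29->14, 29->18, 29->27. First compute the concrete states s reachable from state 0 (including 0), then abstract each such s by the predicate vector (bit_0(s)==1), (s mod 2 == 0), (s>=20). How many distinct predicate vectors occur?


BFS from 0:
Concrete reachable: {0, 1, 13, 18, 19, 26}
Abstract via predicates (bit_0(s)==1), (s mod 2 == 0), (s>=20):
  (0,1,0) <- {0, 18}
  (0,1,1) <- {26}
  (1,0,0) <- {1, 13, 19}
Distinct abstract states = 3

3


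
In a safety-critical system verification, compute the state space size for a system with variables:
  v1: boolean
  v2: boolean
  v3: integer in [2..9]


State space = product of domain sizes of all variables.
Domain sizes:
  v1 (boolean): 2
  v2 (boolean): 2
  v3 (integer in [2..9]): 8
Product = 2 * 2 * 8 = 32

32


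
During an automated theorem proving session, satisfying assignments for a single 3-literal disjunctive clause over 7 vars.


Step 1: Total=2^7=128
Step 2: Unsat when all 3 false: 2^4=16
Step 3: Sat=128-16=112

112


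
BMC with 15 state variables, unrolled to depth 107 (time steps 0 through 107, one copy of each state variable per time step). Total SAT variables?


BMC unrolls to depth k, creating one copy of each state var for steps 0..k.
Step count = 107 + 1 = 108 (steps 0 through 107)
Vars per step = 15
Total = 15 * 108 = 1620

1620


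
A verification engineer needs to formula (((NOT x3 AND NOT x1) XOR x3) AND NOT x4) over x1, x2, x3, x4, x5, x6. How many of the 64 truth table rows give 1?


Formula: (((NOT x3 AND NOT x1) XOR x3) AND NOT x4) over 6 vars (64 rows)
Evaluate each row (x1, x2, x3, x4, x5, x6 as bits, MSB first):
  row 0 [000000]: (((NOT 0 AND NOT 0) XOR 0) AND NOT 0) -> 1
  row 1 [000001]: (((NOT 0 AND NOT 0) XOR 0) AND NOT 0) -> 1
  row 2 [000010]: (((NOT 0 AND NOT 0) XOR 0) AND NOT 0) -> 1
  row 3 [000011]: (((NOT 0 AND NOT 0) XOR 0) AND NOT 0) -> 1
  row 4 [000100]: (((NOT 0 AND NOT 0) XOR 0) AND NOT 1) -> 0
  (every remaining row is evaluated the same way; all 64 results are listed next)
Full result column, 8 rows per line (x1,x2,x3 fixed per line; x4,x5,x6 runs 000..111 left to right):
  rows 0-7 [x1,x2,x3=000]: 11110000  (ones: 4)
  rows 8-15 [x1,x2,x3=001]: 11110000  (ones: 4)
  rows 16-23 [x1,x2,x3=010]: 11110000  (ones: 4)
  rows 24-31 [x1,x2,x3=011]: 11110000  (ones: 4)
  rows 32-39 [x1,x2,x3=100]: 00000000  (ones: 0)
  rows 40-47 [x1,x2,x3=101]: 11110000  (ones: 4)
  rows 48-55 [x1,x2,x3=110]: 00000000  (ones: 0)
  rows 56-63 [x1,x2,x3=111]: 11110000  (ones: 4)
Count of 1-rows = 4+4+4+4+0+4+0+4 = 24

24


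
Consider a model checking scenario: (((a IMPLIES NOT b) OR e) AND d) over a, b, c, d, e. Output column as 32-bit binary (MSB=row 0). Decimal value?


Formula: (((a IMPLIES NOT b) OR e) AND d) over a, b, c, d, e (32 rows)
Evaluate each row (bits = a,b,c,d,e, MSB first):
  row 0 [00000]: (((0 IMPLIES NOT 0) OR 0) AND 0) -> 0
  row 1 [00001]: (((0 IMPLIES NOT 0) OR 1) AND 0) -> 0
  row 2 [00010]: (((0 IMPLIES NOT 0) OR 0) AND 1) -> 1
  row 3 [00011]: (((0 IMPLIES NOT 0) OR 1) AND 1) -> 1
  row 4 [00100]: (((0 IMPLIES NOT 0) OR 0) AND 0) -> 0
  row 5 [00101]: (((0 IMPLIES NOT 0) OR 1) AND 0) -> 0
  row 6 [00110]: (((0 IMPLIES NOT 0) OR 0) AND 1) -> 1
  row 7 [00111]: (((0 IMPLIES NOT 0) OR 1) AND 1) -> 1
  row 8 [01000]: (((0 IMPLIES NOT 1) OR 0) AND 0) -> 0
  row 9 [01001]: (((0 IMPLIES NOT 1) OR 1) AND 0) -> 0
  row 10 [01010]: (((0 IMPLIES NOT 1) OR 0) AND 1) -> 1
  row 11 [01011]: (((0 IMPLIES NOT 1) OR 1) AND 1) -> 1
  row 12 [01100]: (((0 IMPLIES NOT 1) OR 0) AND 0) -> 0
  row 13 [01101]: (((0 IMPLIES NOT 1) OR 1) AND 0) -> 0
  row 14 [01110]: (((0 IMPLIES NOT 1) OR 0) AND 1) -> 1
  row 15 [01111]: (((0 IMPLIES NOT 1) OR 1) AND 1) -> 1
  row 16 [10000]: (((1 IMPLIES NOT 0) OR 0) AND 0) -> 0
  row 17 [10001]: (((1 IMPLIES NOT 0) OR 1) AND 0) -> 0
  row 18 [10010]: (((1 IMPLIES NOT 0) OR 0) AND 1) -> 1
  row 19 [10011]: (((1 IMPLIES NOT 0) OR 1) AND 1) -> 1
  row 20 [10100]: (((1 IMPLIES NOT 0) OR 0) AND 0) -> 0
  row 21 [10101]: (((1 IMPLIES NOT 0) OR 1) AND 0) -> 0
  row 22 [10110]: (((1 IMPLIES NOT 0) OR 0) AND 1) -> 1
  row 23 [10111]: (((1 IMPLIES NOT 0) OR 1) AND 1) -> 1
  row 24 [11000]: (((1 IMPLIES NOT 1) OR 0) AND 0) -> 0
  row 25 [11001]: (((1 IMPLIES NOT 1) OR 1) AND 0) -> 0
  row 26 [11010]: (((1 IMPLIES NOT 1) OR 0) AND 1) -> 0
  row 27 [11011]: (((1 IMPLIES NOT 1) OR 1) AND 1) -> 1
  row 28 [11100]: (((1 IMPLIES NOT 1) OR 0) AND 0) -> 0
  row 29 [11101]: (((1 IMPLIES NOT 1) OR 1) AND 0) -> 0
  row 30 [11110]: (((1 IMPLIES NOT 1) OR 0) AND 1) -> 0
  row 31 [11111]: (((1 IMPLIES NOT 1) OR 1) AND 1) -> 1
Full result column, 4 rows per line (a,b,c fixed per line; d,e runs 00..11 left to right):
  rows 0-3 [a,b,c=000]: 0011  = hex 3
  rows 4-7 [a,b,c=001]: 0011  = hex 3
  rows 8-11 [a,b,c=010]: 0011  = hex 3
  rows 12-15 [a,b,c=011]: 0011  = hex 3
  rows 16-19 [a,b,c=100]: 0011  = hex 3
  rows 20-23 [a,b,c=101]: 0011  = hex 3
  rows 24-27 [a,b,c=110]: 0001  = hex 1
  rows 28-31 [a,b,c=111]: 0001  = hex 1
Output column (row 0 .. row 31) = 00110011001100110011001100010001
Output column grouped in 4s = 0011 0011 0011 0011 0011 0011 0001 0001 = 0x33333311
Convert to decimal digit by digit (value = value*16 + digit):
  3 -> 3
  3*16 + 3 = 51
  51*16 + 3 = 819
  819*16 + 3 = 13107
  13107*16 + 3 = 209715
  209715*16 + 3 = 3355443
  3355443*16 + 1 = 53687089
  53687089*16 + 1 = 858993425
Decimal = 858993425

858993425


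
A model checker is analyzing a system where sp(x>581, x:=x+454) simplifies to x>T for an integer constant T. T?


Formula: sp(P, x:=E) = exists old_x. (x = E[old_x/x]) AND P[old_x/x] (old_x is the value of x before the assignment; eliminate old_x by solving x = E[old_x/x] for old_x)
Step 1: Precondition P: x>581, i.e. old_x > 581
Step 2: Assignment gives x = old_x + 454, so old_x = x - 454
Step 3: Substitute into P: x - 454 > 581
Step 4: Simplify: x > 581+454 = 1035

1035


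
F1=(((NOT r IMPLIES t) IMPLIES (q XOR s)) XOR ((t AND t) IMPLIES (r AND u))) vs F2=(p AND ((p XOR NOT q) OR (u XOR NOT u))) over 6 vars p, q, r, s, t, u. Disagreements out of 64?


F1 = (((NOT r IMPLIES t) IMPLIES (q XOR s)) XOR ((t AND t) IMPLIES (r AND u)))
F2 = (p AND ((p XOR NOT q) OR (u XOR NOT u)))
Evaluate both on each of 64 rows (bits = p,q,r,s,t,u):
  row 0 [000000]: F1=0 F2=0 -> 0
  row 1 [000001]: F1=0 F2=0 -> 0
  row 2 [000010]: F1=0 F2=0 -> 0
  row 3 [000011]: F1=0 F2=0 -> 0
  row 4 [000100]: F1=0 F2=0 -> 0
  (every remaining row is evaluated the same way; all 64 results are listed next)
Full result column, 8 rows per line (p,q,r fixed per line; s,t,u runs 000..111 left to right):
  rows 0-7 [p,q,r=000]: 00000011  (ones: 2)
  rows 8-15 [p,q,r=001]: 11010010  (ones: 4)
  rows 16-23 [p,q,r=010]: 00110000  (ones: 2)
  rows 24-31 [p,q,r=011]: 00101101  (ones: 4)
  rows 32-39 [p,q,r=100]: 11111100  (ones: 6)
  rows 40-47 [p,q,r=101]: 00101101  (ones: 4)
  rows 48-55 [p,q,r=110]: 11001111  (ones: 6)
  rows 56-63 [p,q,r=111]: 11010010  (ones: 4)
Disagreements = 2+4+2+4+6+4+6+4 = 32

32


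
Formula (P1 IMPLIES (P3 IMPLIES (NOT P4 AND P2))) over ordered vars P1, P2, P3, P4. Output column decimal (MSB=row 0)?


Formula: (P1 IMPLIES (P3 IMPLIES (NOT P4 AND P2))) over P1, P2, P3, P4 (16 rows)
Evaluate each row (bits = P1,P2,P3,P4, MSB first):
  row 0 [0000]: (0 IMPLIES (0 IMPLIES (NOT 0 AND 0))) -> 1
  row 1 [0001]: (0 IMPLIES (0 IMPLIES (NOT 1 AND 0))) -> 1
  row 2 [0010]: (0 IMPLIES (1 IMPLIES (NOT 0 AND 0))) -> 1
  row 3 [0011]: (0 IMPLIES (1 IMPLIES (NOT 1 AND 0))) -> 1
  row 4 [0100]: (0 IMPLIES (0 IMPLIES (NOT 0 AND 1))) -> 1
  row 5 [0101]: (0 IMPLIES (0 IMPLIES (NOT 1 AND 1))) -> 1
  row 6 [0110]: (0 IMPLIES (1 IMPLIES (NOT 0 AND 1))) -> 1
  row 7 [0111]: (0 IMPLIES (1 IMPLIES (NOT 1 AND 1))) -> 1
  row 8 [1000]: (1 IMPLIES (0 IMPLIES (NOT 0 AND 0))) -> 1
  row 9 [1001]: (1 IMPLIES (0 IMPLIES (NOT 1 AND 0))) -> 1
  row 10 [1010]: (1 IMPLIES (1 IMPLIES (NOT 0 AND 0))) -> 0
  row 11 [1011]: (1 IMPLIES (1 IMPLIES (NOT 1 AND 0))) -> 0
  row 12 [1100]: (1 IMPLIES (0 IMPLIES (NOT 0 AND 1))) -> 1
  row 13 [1101]: (1 IMPLIES (0 IMPLIES (NOT 1 AND 1))) -> 1
  row 14 [1110]: (1 IMPLIES (1 IMPLIES (NOT 0 AND 1))) -> 1
  row 15 [1111]: (1 IMPLIES (1 IMPLIES (NOT 1 AND 1))) -> 0
Full result column, 4 rows per line (P1,P2 fixed per line; P3,P4 runs 00..11 left to right):
  rows 0-3 [P1,P2=00]: 1111  = hex F
  rows 4-7 [P1,P2=01]: 1111  = hex F
  rows 8-11 [P1,P2=10]: 1100  = hex C
  rows 12-15 [P1,P2=11]: 1110  = hex E
Output column (row 0 .. row 15) = 1111111111001110
Output column grouped in 4s = 1111 1111 1100 1110 = 0xFFCE
Convert to decimal digit by digit (value = value*16 + digit):
  F -> 15
  15*16 + 15 (F) = 255
  255*16 + 12 (C) = 4092
  4092*16 + 14 (E) = 65486
Decimal = 65486

65486


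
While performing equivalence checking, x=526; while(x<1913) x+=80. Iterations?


Step 1: x goes from 526 toward 1913 by 80; the body runs while x<1913, so iterations = ceil((bound-start)/step)
Step 2: Distance=1387
Step 3: ceil(1387/80)=18

18


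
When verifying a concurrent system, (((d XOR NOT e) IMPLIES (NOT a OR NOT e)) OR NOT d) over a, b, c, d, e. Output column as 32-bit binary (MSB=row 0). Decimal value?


Formula: (((d XOR NOT e) IMPLIES (NOT a OR NOT e)) OR NOT d) over a, b, c, d, e (32 rows)
Evaluate each row (bits = a,b,c,d,e, MSB first):
  row 0 [00000]: (((0 XOR NOT 0) IMPLIES (NOT 0 OR NOT 0)) OR NOT 0) -> 1
  row 1 [00001]: (((0 XOR NOT 1) IMPLIES (NOT 0 OR NOT 1)) OR NOT 0) -> 1
  row 2 [00010]: (((1 XOR NOT 0) IMPLIES (NOT 0 OR NOT 0)) OR NOT 1) -> 1
  row 3 [00011]: (((1 XOR NOT 1) IMPLIES (NOT 0 OR NOT 1)) OR NOT 1) -> 1
  row 4 [00100]: (((0 XOR NOT 0) IMPLIES (NOT 0 OR NOT 0)) OR NOT 0) -> 1
  row 5 [00101]: (((0 XOR NOT 1) IMPLIES (NOT 0 OR NOT 1)) OR NOT 0) -> 1
  row 6 [00110]: (((1 XOR NOT 0) IMPLIES (NOT 0 OR NOT 0)) OR NOT 1) -> 1
  row 7 [00111]: (((1 XOR NOT 1) IMPLIES (NOT 0 OR NOT 1)) OR NOT 1) -> 1
  row 8 [01000]: (((0 XOR NOT 0) IMPLIES (NOT 0 OR NOT 0)) OR NOT 0) -> 1
  row 9 [01001]: (((0 XOR NOT 1) IMPLIES (NOT 0 OR NOT 1)) OR NOT 0) -> 1
  row 10 [01010]: (((1 XOR NOT 0) IMPLIES (NOT 0 OR NOT 0)) OR NOT 1) -> 1
  row 11 [01011]: (((1 XOR NOT 1) IMPLIES (NOT 0 OR NOT 1)) OR NOT 1) -> 1
  row 12 [01100]: (((0 XOR NOT 0) IMPLIES (NOT 0 OR NOT 0)) OR NOT 0) -> 1
  row 13 [01101]: (((0 XOR NOT 1) IMPLIES (NOT 0 OR NOT 1)) OR NOT 0) -> 1
  row 14 [01110]: (((1 XOR NOT 0) IMPLIES (NOT 0 OR NOT 0)) OR NOT 1) -> 1
  row 15 [01111]: (((1 XOR NOT 1) IMPLIES (NOT 0 OR NOT 1)) OR NOT 1) -> 1
  row 16 [10000]: (((0 XOR NOT 0) IMPLIES (NOT 1 OR NOT 0)) OR NOT 0) -> 1
  row 17 [10001]: (((0 XOR NOT 1) IMPLIES (NOT 1 OR NOT 1)) OR NOT 0) -> 1
  row 18 [10010]: (((1 XOR NOT 0) IMPLIES (NOT 1 OR NOT 0)) OR NOT 1) -> 1
  row 19 [10011]: (((1 XOR NOT 1) IMPLIES (NOT 1 OR NOT 1)) OR NOT 1) -> 0
  row 20 [10100]: (((0 XOR NOT 0) IMPLIES (NOT 1 OR NOT 0)) OR NOT 0) -> 1
  row 21 [10101]: (((0 XOR NOT 1) IMPLIES (NOT 1 OR NOT 1)) OR NOT 0) -> 1
  row 22 [10110]: (((1 XOR NOT 0) IMPLIES (NOT 1 OR NOT 0)) OR NOT 1) -> 1
  row 23 [10111]: (((1 XOR NOT 1) IMPLIES (NOT 1 OR NOT 1)) OR NOT 1) -> 0
  row 24 [11000]: (((0 XOR NOT 0) IMPLIES (NOT 1 OR NOT 0)) OR NOT 0) -> 1
  row 25 [11001]: (((0 XOR NOT 1) IMPLIES (NOT 1 OR NOT 1)) OR NOT 0) -> 1
  row 26 [11010]: (((1 XOR NOT 0) IMPLIES (NOT 1 OR NOT 0)) OR NOT 1) -> 1
  row 27 [11011]: (((1 XOR NOT 1) IMPLIES (NOT 1 OR NOT 1)) OR NOT 1) -> 0
  row 28 [11100]: (((0 XOR NOT 0) IMPLIES (NOT 1 OR NOT 0)) OR NOT 0) -> 1
  row 29 [11101]: (((0 XOR NOT 1) IMPLIES (NOT 1 OR NOT 1)) OR NOT 0) -> 1
  row 30 [11110]: (((1 XOR NOT 0) IMPLIES (NOT 1 OR NOT 0)) OR NOT 1) -> 1
  row 31 [11111]: (((1 XOR NOT 1) IMPLIES (NOT 1 OR NOT 1)) OR NOT 1) -> 0
Full result column, 4 rows per line (a,b,c fixed per line; d,e runs 00..11 left to right):
  rows 0-3 [a,b,c=000]: 1111  = hex F
  rows 4-7 [a,b,c=001]: 1111  = hex F
  rows 8-11 [a,b,c=010]: 1111  = hex F
  rows 12-15 [a,b,c=011]: 1111  = hex F
  rows 16-19 [a,b,c=100]: 1110  = hex E
  rows 20-23 [a,b,c=101]: 1110  = hex E
  rows 24-27 [a,b,c=110]: 1110  = hex E
  rows 28-31 [a,b,c=111]: 1110  = hex E
Output column (row 0 .. row 31) = 11111111111111111110111011101110
Output column grouped in 4s = 1111 1111 1111 1111 1110 1110 1110 1110 = 0xFFFFEEEE
Convert to decimal digit by digit (value = value*16 + digit):
  F -> 15
  15*16 + 15 (F) = 255
  255*16 + 15 (F) = 4095
  4095*16 + 15 (F) = 65535
  65535*16 + 14 (E) = 1048574
  1048574*16 + 14 (E) = 16777198
  16777198*16 + 14 (E) = 268435182
  268435182*16 + 14 (E) = 4294962926
Decimal = 4294962926

4294962926


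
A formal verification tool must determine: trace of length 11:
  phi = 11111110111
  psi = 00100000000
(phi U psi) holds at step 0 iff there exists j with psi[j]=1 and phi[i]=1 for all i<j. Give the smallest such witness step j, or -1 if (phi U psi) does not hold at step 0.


(phi U psi) at 0: need smallest j with psi[j]=1 and phi[i]=1 for all i in [0,j).
Scan from step 0:
  step 0: phi=1, psi=0 -> continue
  step 1: phi=1, psi=0 -> continue
  step 2: psi=1 and phi held for [0,2) -> witness found
Witness step = 2

2


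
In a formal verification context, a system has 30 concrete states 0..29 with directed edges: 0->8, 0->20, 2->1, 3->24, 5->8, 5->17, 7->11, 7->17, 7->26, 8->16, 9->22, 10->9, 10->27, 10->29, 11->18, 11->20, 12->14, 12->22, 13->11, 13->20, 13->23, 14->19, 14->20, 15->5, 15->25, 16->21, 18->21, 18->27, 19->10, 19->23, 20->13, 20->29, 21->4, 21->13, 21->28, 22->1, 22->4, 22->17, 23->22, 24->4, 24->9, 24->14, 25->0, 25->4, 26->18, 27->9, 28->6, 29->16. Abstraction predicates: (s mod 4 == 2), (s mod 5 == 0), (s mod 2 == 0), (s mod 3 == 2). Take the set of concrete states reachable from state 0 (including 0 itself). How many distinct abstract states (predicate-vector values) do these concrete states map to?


BFS from 0:
Concrete reachable: {0, 1, 4, 6, 8, 9, 11, 13, 16, 17, 18, 20, 21, 22, 23, 27, 28, 29}
Abstract via predicates (s mod 4 == 2), (s mod 5 == 0), (s mod 2 == 0), (s mod 3 == 2):
  (0,0,0,0) <- {1, 9, 13, 21, 27}
  (0,0,0,1) <- {11, 17, 23, 29}
  (0,0,1,0) <- {4, 16, 28}
  (0,0,1,1) <- {8}
  (0,1,1,0) <- {0}
  (0,1,1,1) <- {20}
  (1,0,1,0) <- {6, 18, 22}
Distinct abstract states = 7

7


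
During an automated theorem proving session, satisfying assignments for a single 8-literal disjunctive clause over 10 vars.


Step 1: Total=2^10=1024
Step 2: Unsat when all 8 false: 2^2=4
Step 3: Sat=1024-4=1020

1020


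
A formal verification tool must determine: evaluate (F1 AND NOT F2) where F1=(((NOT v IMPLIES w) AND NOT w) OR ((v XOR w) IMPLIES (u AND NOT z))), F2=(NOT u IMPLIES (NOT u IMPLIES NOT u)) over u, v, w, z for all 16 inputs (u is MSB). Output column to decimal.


F1 = (((NOT v IMPLIES w) AND NOT w) OR ((v XOR w) IMPLIES (u AND NOT z)))
F2 = (NOT u IMPLIES (NOT u IMPLIES NOT u))
Counterexample to F1=>F2 is where F1=1 and F2=0.
Evaluate each row (bits = u,v,w,z, MSB first):
  row 0 [0000]: F1=1 F2=1 -> F1&~F2 -> 0
  row 1 [0001]: F1=1 F2=1 -> F1&~F2 -> 0
  row 2 [0010]: F1=0 F2=1 -> F1&~F2 -> 0
  row 3 [0011]: F1=0 F2=1 -> F1&~F2 -> 0
  row 4 [0100]: F1=1 F2=1 -> F1&~F2 -> 0
  row 5 [0101]: F1=1 F2=1 -> F1&~F2 -> 0
  row 6 [0110]: F1=1 F2=1 -> F1&~F2 -> 0
  row 7 [0111]: F1=1 F2=1 -> F1&~F2 -> 0
  row 8 [1000]: F1=1 F2=1 -> F1&~F2 -> 0
  row 9 [1001]: F1=1 F2=1 -> F1&~F2 -> 0
  row 10 [1010]: F1=1 F2=1 -> F1&~F2 -> 0
  row 11 [1011]: F1=0 F2=1 -> F1&~F2 -> 0
  row 12 [1100]: F1=1 F2=1 -> F1&~F2 -> 0
  row 13 [1101]: F1=1 F2=1 -> F1&~F2 -> 0
  row 14 [1110]: F1=1 F2=1 -> F1&~F2 -> 0
  row 15 [1111]: F1=1 F2=1 -> F1&~F2 -> 0
Full result column, 4 rows per line (u,v fixed per line; w,z runs 00..11 left to right):
  rows 0-3 [u,v=00]: 0000  = hex 0
  rows 4-7 [u,v=01]: 0000  = hex 0
  rows 8-11 [u,v=10]: 0000  = hex 0
  rows 12-15 [u,v=11]: 0000  = hex 0
Counterexample vector (row 0 .. row 15) = 0000000000000000
Output column grouped in 4s = 0000 0000 0000 0000 = 0x0000
Convert to decimal digit by digit (value = value*16 + digit):
  0 -> 0
  0*16 + 0 = 0
  0*16 + 0 = 0
  0*16 + 0 = 0
Decimal = 0

0


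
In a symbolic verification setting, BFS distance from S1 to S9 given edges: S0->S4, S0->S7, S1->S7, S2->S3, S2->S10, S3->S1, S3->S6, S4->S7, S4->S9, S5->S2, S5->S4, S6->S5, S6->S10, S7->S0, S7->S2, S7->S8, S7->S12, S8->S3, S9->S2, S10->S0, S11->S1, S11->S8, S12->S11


BFS layer-by-layer from S1:
  dist 0: {S1}
  dist 1: {S7}
  dist 2: {S0, S2, S8, S12}
  dist 3: {S3, S4, S10, S11}
  dist 4: {S6, S9}
  -> S9 reached at distance 4
Shortest path length = 4

4


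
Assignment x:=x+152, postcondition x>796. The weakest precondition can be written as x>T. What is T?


Formula: wp(x:=E, P) = P[E/x] (substitute E for x in postcondition)
Step 1: Postcondition: x>796
Step 2: Substitute x+152 for x: x+152>796
Step 3: Solve for x: x > 796-152 = 644

644


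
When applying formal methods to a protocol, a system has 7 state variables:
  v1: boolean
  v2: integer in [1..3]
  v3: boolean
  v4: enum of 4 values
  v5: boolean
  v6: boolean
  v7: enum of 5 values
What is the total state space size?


State space = product of domain sizes of all variables.
Domain sizes:
  v1 (boolean): 2
  v2 (integer in [1..3]): 3
  v3 (boolean): 2
  v4 (enum of 4 values): 4
  v5 (boolean): 2
  v6 (boolean): 2
  v7 (enum of 5 values): 5
Product = 2 * 3 * 2 * 4 * 2 * 2 * 5 = 960

960


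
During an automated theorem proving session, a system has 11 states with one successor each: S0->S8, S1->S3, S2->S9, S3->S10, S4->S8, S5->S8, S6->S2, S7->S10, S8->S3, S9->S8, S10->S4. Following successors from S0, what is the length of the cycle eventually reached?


Trace from S0 until a state repeats:
  S0 -> S8 -> S3 -> S10 -> S4 -> S8
S8 first seen at step 1, revisited at step 5.
Cycle length = 5 - 1 = 4

4


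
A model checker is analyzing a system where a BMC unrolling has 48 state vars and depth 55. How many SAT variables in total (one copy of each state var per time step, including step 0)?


BMC unrolls to depth k, creating one copy of each state var for steps 0..k.
Step count = 55 + 1 = 56 (steps 0 through 55)
Vars per step = 48
Total = 48 * 56 = 2688

2688


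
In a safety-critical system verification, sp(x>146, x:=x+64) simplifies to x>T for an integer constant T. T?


Formula: sp(P, x:=E) = exists old_x. (x = E[old_x/x]) AND P[old_x/x] (old_x is the value of x before the assignment; eliminate old_x by solving x = E[old_x/x] for old_x)
Step 1: Precondition P: x>146, i.e. old_x > 146
Step 2: Assignment gives x = old_x + 64, so old_x = x - 64
Step 3: Substitute into P: x - 64 > 146
Step 4: Simplify: x > 146+64 = 210

210


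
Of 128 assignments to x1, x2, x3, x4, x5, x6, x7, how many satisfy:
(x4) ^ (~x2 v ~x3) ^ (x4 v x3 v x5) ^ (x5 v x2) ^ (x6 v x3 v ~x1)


CNF with 5 clauses over 7 vars (128 assignments).
An assignment satisfies CNF iff every clause has >=1 true literal.
Check each row (bits = x1,x2,x3,x4,x5,x6,x7; clause T/F shown):
  row 0 [0000000]: clauses=FTFFT -> 0
  row 1 [0000001]: clauses=FTFFT -> 0
  row 2 [0000010]: clauses=FTFFT -> 0
  row 3 [0000011]: clauses=FTFFT -> 0
  row 4 [0000100]: clauses=FTTTT -> 0
  (every remaining row is evaluated the same way; all 128 results are listed next)
Full result column, 8 rows per line (x1,x2,x3,x4 fixed per line; x5,x6,x7 runs 000..111 left to right):
  rows 0-7 [x1,x2,x3,x4=0000]: 00000000  (ones: 0)
  rows 8-15 [x1,x2,x3,x4=0001]: 00001111  (ones: 4)
  rows 16-23 [x1,x2,x3,x4=0010]: 00000000  (ones: 0)
  rows 24-31 [x1,x2,x3,x4=0011]: 00001111  (ones: 4)
  rows 32-39 [x1,x2,x3,x4=0100]: 00000000  (ones: 0)
  rows 40-47 [x1,x2,x3,x4=0101]: 11111111  (ones: 8)
  rows 48-55 [x1,x2,x3,x4=0110]: 00000000  (ones: 0)
  rows 56-63 [x1,x2,x3,x4=0111]: 00000000  (ones: 0)
  rows 64-71 [x1,x2,x3,x4=1000]: 00000000  (ones: 0)
  rows 72-79 [x1,x2,x3,x4=1001]: 00000011  (ones: 2)
  rows 80-87 [x1,x2,x3,x4=1010]: 00000000  (ones: 0)
  rows 88-95 [x1,x2,x3,x4=1011]: 00001111  (ones: 4)
  rows 96-103 [x1,x2,x3,x4=1100]: 00000000  (ones: 0)
  rows 104-111 [x1,x2,x3,x4=1101]: 00110011  (ones: 4)
  rows 112-119 [x1,x2,x3,x4=1110]: 00000000  (ones: 0)
  rows 120-127 [x1,x2,x3,x4=1111]: 00000000  (ones: 0)
Satisfying assignments = 0+4+0+4+0+8+0+0+0+2+0+4+0+4+0+0 = 26

26


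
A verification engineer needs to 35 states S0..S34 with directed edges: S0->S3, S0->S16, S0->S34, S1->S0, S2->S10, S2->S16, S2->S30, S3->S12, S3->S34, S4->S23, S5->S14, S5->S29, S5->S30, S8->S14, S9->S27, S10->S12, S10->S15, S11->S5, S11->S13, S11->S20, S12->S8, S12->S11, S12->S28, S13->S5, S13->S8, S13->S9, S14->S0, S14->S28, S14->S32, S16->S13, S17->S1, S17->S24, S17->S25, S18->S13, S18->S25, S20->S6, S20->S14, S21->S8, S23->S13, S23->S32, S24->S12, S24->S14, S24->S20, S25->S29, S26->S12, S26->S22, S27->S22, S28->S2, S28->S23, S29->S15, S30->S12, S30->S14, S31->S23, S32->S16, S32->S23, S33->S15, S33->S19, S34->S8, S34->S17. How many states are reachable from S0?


BFS from S0:
  layer 0: {S0}
  layer 1: {S3, S16, S34}
  layer 2: {S8, S12, S13, S17}
  layer 3: {S1, S5, S9, S11, S14, S24, S25, S28}
  layer 4: {S2, S20, S23, S27, S29, S30, S32}
  layer 5: {S6, S10, S15, S22}
Reachable set: {S0, S1, S2, S3, S5, S6, S8, S9, S10, S11, S12, S13, S14, S15, S16, S17, S20, S22, S23, S24, S25, S27, S28, S29, S30, S32, S34}
Count = 27

27


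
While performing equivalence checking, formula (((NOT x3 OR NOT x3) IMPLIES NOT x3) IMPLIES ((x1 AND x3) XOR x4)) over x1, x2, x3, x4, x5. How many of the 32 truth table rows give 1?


Formula: (((NOT x3 OR NOT x3) IMPLIES NOT x3) IMPLIES ((x1 AND x3) XOR x4)) over 5 vars (32 rows)
Evaluate each row (x1, x2, x3, x4, x5 as bits, MSB first):
  row 0 [00000]: (((NOT 0 OR NOT 0) IMPLIES NOT 0) IMPLIES ((0 AND 0) XOR 0)) -> 0
  row 1 [00001]: (((NOT 0 OR NOT 0) IMPLIES NOT 0) IMPLIES ((0 AND 0) XOR 0)) -> 0
  row 2 [00010]: (((NOT 0 OR NOT 0) IMPLIES NOT 0) IMPLIES ((0 AND 0) XOR 1)) -> 1
  row 3 [00011]: (((NOT 0 OR NOT 0) IMPLIES NOT 0) IMPLIES ((0 AND 0) XOR 1)) -> 1
  row 4 [00100]: (((NOT 1 OR NOT 1) IMPLIES NOT 1) IMPLIES ((0 AND 1) XOR 0)) -> 0
  row 5 [00101]: (((NOT 1 OR NOT 1) IMPLIES NOT 1) IMPLIES ((0 AND 1) XOR 0)) -> 0
  row 6 [00110]: (((NOT 1 OR NOT 1) IMPLIES NOT 1) IMPLIES ((0 AND 1) XOR 1)) -> 1
  row 7 [00111]: (((NOT 1 OR NOT 1) IMPLIES NOT 1) IMPLIES ((0 AND 1) XOR 1)) -> 1
  row 8 [01000]: (((NOT 0 OR NOT 0) IMPLIES NOT 0) IMPLIES ((0 AND 0) XOR 0)) -> 0
  row 9 [01001]: (((NOT 0 OR NOT 0) IMPLIES NOT 0) IMPLIES ((0 AND 0) XOR 0)) -> 0
  row 10 [01010]: (((NOT 0 OR NOT 0) IMPLIES NOT 0) IMPLIES ((0 AND 0) XOR 1)) -> 1
  row 11 [01011]: (((NOT 0 OR NOT 0) IMPLIES NOT 0) IMPLIES ((0 AND 0) XOR 1)) -> 1
  row 12 [01100]: (((NOT 1 OR NOT 1) IMPLIES NOT 1) IMPLIES ((0 AND 1) XOR 0)) -> 0
  row 13 [01101]: (((NOT 1 OR NOT 1) IMPLIES NOT 1) IMPLIES ((0 AND 1) XOR 0)) -> 0
  row 14 [01110]: (((NOT 1 OR NOT 1) IMPLIES NOT 1) IMPLIES ((0 AND 1) XOR 1)) -> 1
  row 15 [01111]: (((NOT 1 OR NOT 1) IMPLIES NOT 1) IMPLIES ((0 AND 1) XOR 1)) -> 1
  row 16 [10000]: (((NOT 0 OR NOT 0) IMPLIES NOT 0) IMPLIES ((1 AND 0) XOR 0)) -> 0
  row 17 [10001]: (((NOT 0 OR NOT 0) IMPLIES NOT 0) IMPLIES ((1 AND 0) XOR 0)) -> 0
  row 18 [10010]: (((NOT 0 OR NOT 0) IMPLIES NOT 0) IMPLIES ((1 AND 0) XOR 1)) -> 1
  row 19 [10011]: (((NOT 0 OR NOT 0) IMPLIES NOT 0) IMPLIES ((1 AND 0) XOR 1)) -> 1
  row 20 [10100]: (((NOT 1 OR NOT 1) IMPLIES NOT 1) IMPLIES ((1 AND 1) XOR 0)) -> 1
  row 21 [10101]: (((NOT 1 OR NOT 1) IMPLIES NOT 1) IMPLIES ((1 AND 1) XOR 0)) -> 1
  row 22 [10110]: (((NOT 1 OR NOT 1) IMPLIES NOT 1) IMPLIES ((1 AND 1) XOR 1)) -> 0
  row 23 [10111]: (((NOT 1 OR NOT 1) IMPLIES NOT 1) IMPLIES ((1 AND 1) XOR 1)) -> 0
  row 24 [11000]: (((NOT 0 OR NOT 0) IMPLIES NOT 0) IMPLIES ((1 AND 0) XOR 0)) -> 0
  row 25 [11001]: (((NOT 0 OR NOT 0) IMPLIES NOT 0) IMPLIES ((1 AND 0) XOR 0)) -> 0
  row 26 [11010]: (((NOT 0 OR NOT 0) IMPLIES NOT 0) IMPLIES ((1 AND 0) XOR 1)) -> 1
  row 27 [11011]: (((NOT 0 OR NOT 0) IMPLIES NOT 0) IMPLIES ((1 AND 0) XOR 1)) -> 1
  row 28 [11100]: (((NOT 1 OR NOT 1) IMPLIES NOT 1) IMPLIES ((1 AND 1) XOR 0)) -> 1
  row 29 [11101]: (((NOT 1 OR NOT 1) IMPLIES NOT 1) IMPLIES ((1 AND 1) XOR 0)) -> 1
  row 30 [11110]: (((NOT 1 OR NOT 1) IMPLIES NOT 1) IMPLIES ((1 AND 1) XOR 1)) -> 0
  row 31 [11111]: (((NOT 1 OR NOT 1) IMPLIES NOT 1) IMPLIES ((1 AND 1) XOR 1)) -> 0
Full result column, 8 rows per line (x1,x2 fixed per line; x3,x4,x5 runs 000..111 left to right):
  rows 0-7 [x1,x2=00]: 00110011  (ones: 4)
  rows 8-15 [x1,x2=01]: 00110011  (ones: 4)
  rows 16-23 [x1,x2=10]: 00111100  (ones: 4)
  rows 24-31 [x1,x2=11]: 00111100  (ones: 4)
Count of 1-rows = 4+4+4+4 = 16

16


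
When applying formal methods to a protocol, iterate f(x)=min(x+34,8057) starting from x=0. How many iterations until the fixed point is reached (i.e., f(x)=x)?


Step 1: x=0, cap=8057, increment=34
Step 2: x grows by 34 each step until capped at 8057; fixed point is x=8057
Step 3: iterations = ceil(8057/34) = 237

237


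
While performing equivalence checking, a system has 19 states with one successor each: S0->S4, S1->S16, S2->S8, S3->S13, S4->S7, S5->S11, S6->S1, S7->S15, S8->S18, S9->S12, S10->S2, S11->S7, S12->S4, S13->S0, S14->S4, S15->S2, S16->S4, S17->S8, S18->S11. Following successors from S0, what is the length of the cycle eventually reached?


Trace from S0 until a state repeats:
  S0 -> S4 -> S7 -> S15 -> S2 -> S8 -> S18 -> S11 -> S7
S7 first seen at step 2, revisited at step 8.
Cycle length = 8 - 2 = 6

6


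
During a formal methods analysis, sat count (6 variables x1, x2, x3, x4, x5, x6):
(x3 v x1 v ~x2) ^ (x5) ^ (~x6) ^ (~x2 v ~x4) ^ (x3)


CNF with 5 clauses over 6 vars (64 assignments).
An assignment satisfies CNF iff every clause has >=1 true literal.
Check each row (bits = x1,x2,x3,x4,x5,x6; clause T/F shown):
  row 0 [000000]: clauses=TFTTF -> 0
  row 1 [000001]: clauses=TFFTF -> 0
  row 2 [000010]: clauses=TTTTF -> 0
  row 3 [000011]: clauses=TTFTF -> 0
  row 4 [000100]: clauses=TFTTF -> 0
  (every remaining row is evaluated the same way; all 64 results are listed next)
Full result column, 8 rows per line (x1,x2,x3 fixed per line; x4,x5,x6 runs 000..111 left to right):
  rows 0-7 [x1,x2,x3=000]: 00000000  (ones: 0)
  rows 8-15 [x1,x2,x3=001]: 00100010  (ones: 2)
  rows 16-23 [x1,x2,x3=010]: 00000000  (ones: 0)
  rows 24-31 [x1,x2,x3=011]: 00100000  (ones: 1)
  rows 32-39 [x1,x2,x3=100]: 00000000  (ones: 0)
  rows 40-47 [x1,x2,x3=101]: 00100010  (ones: 2)
  rows 48-55 [x1,x2,x3=110]: 00000000  (ones: 0)
  rows 56-63 [x1,x2,x3=111]: 00100000  (ones: 1)
Satisfying assignments = 0+2+0+1+0+2+0+1 = 6

6


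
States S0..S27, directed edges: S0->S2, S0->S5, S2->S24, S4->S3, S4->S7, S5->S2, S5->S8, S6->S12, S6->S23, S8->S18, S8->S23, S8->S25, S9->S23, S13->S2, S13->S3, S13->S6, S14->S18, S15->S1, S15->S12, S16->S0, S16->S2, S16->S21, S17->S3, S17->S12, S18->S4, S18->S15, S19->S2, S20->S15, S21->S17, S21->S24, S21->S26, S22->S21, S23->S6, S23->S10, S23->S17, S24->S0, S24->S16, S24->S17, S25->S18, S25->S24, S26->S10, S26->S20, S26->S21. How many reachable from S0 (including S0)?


BFS from S0:
  layer 0: {S0}
  layer 1: {S2, S5}
  layer 2: {S8, S24}
  layer 3: {S16, S17, S18, S23, S25}
  layer 4: {S3, S4, S6, S10, S12, S15, S21}
  layer 5: {S1, S7, S26}
  layer 6: {S20}
Reachable set: {S0, S1, S2, S3, S4, S5, S6, S7, S8, S10, S12, S15, S16, S17, S18, S20, S21, S23, S24, S25, S26}
Count = 21

21


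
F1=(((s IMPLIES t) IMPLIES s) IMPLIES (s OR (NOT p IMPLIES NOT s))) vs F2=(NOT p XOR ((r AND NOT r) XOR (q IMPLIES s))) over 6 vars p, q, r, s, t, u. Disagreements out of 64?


F1 = (((s IMPLIES t) IMPLIES s) IMPLIES (s OR (NOT p IMPLIES NOT s)))
F2 = (NOT p XOR ((r AND NOT r) XOR (q IMPLIES s)))
Evaluate both on each of 64 rows (bits = p,q,r,s,t,u):
  row 0 [000000]: F1=1 F2=0 (differ) -> 1
  row 1 [000001]: F1=1 F2=0 (differ) -> 1
  row 2 [000010]: F1=1 F2=0 (differ) -> 1
  row 3 [000011]: F1=1 F2=0 (differ) -> 1
  row 4 [000100]: F1=1 F2=0 (differ) -> 1
  (every remaining row is evaluated the same way; all 64 results are listed next)
Full result column, 8 rows per line (p,q,r fixed per line; s,t,u runs 000..111 left to right):
  rows 0-7 [p,q,r=000]: 11111111  (ones: 8)
  rows 8-15 [p,q,r=001]: 11111111  (ones: 8)
  rows 16-23 [p,q,r=010]: 00001111  (ones: 4)
  rows 24-31 [p,q,r=011]: 00001111  (ones: 4)
  rows 32-39 [p,q,r=100]: 00000000  (ones: 0)
  rows 40-47 [p,q,r=101]: 00000000  (ones: 0)
  rows 48-55 [p,q,r=110]: 11110000  (ones: 4)
  rows 56-63 [p,q,r=111]: 11110000  (ones: 4)
Disagreements = 8+8+4+4+0+0+4+4 = 32

32


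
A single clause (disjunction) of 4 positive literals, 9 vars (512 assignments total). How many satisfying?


Step 1: Total=2^9=512
Step 2: Unsat when all 4 false: 2^5=32
Step 3: Sat=512-32=480

480


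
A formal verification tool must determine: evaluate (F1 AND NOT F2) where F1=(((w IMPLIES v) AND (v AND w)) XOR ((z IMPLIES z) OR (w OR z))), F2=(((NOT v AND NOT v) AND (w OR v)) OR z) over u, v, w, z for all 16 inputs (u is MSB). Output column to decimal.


F1 = (((w IMPLIES v) AND (v AND w)) XOR ((z IMPLIES z) OR (w OR z)))
F2 = (((NOT v AND NOT v) AND (w OR v)) OR z)
Counterexample to F1=>F2 is where F1=1 and F2=0.
Evaluate each row (bits = u,v,w,z, MSB first):
  row 0 [0000]: F1=1 F2=0 -> F1&~F2 -> 1
  row 1 [0001]: F1=1 F2=1 -> F1&~F2 -> 0
  row 2 [0010]: F1=1 F2=1 -> F1&~F2 -> 0
  row 3 [0011]: F1=1 F2=1 -> F1&~F2 -> 0
  row 4 [0100]: F1=1 F2=0 -> F1&~F2 -> 1
  row 5 [0101]: F1=1 F2=1 -> F1&~F2 -> 0
  row 6 [0110]: F1=0 F2=0 -> F1&~F2 -> 0
  row 7 [0111]: F1=0 F2=1 -> F1&~F2 -> 0
  row 8 [1000]: F1=1 F2=0 -> F1&~F2 -> 1
  row 9 [1001]: F1=1 F2=1 -> F1&~F2 -> 0
  row 10 [1010]: F1=1 F2=1 -> F1&~F2 -> 0
  row 11 [1011]: F1=1 F2=1 -> F1&~F2 -> 0
  row 12 [1100]: F1=1 F2=0 -> F1&~F2 -> 1
  row 13 [1101]: F1=1 F2=1 -> F1&~F2 -> 0
  row 14 [1110]: F1=0 F2=0 -> F1&~F2 -> 0
  row 15 [1111]: F1=0 F2=1 -> F1&~F2 -> 0
Full result column, 4 rows per line (u,v fixed per line; w,z runs 00..11 left to right):
  rows 0-3 [u,v=00]: 1000  = hex 8
  rows 4-7 [u,v=01]: 1000  = hex 8
  rows 8-11 [u,v=10]: 1000  = hex 8
  rows 12-15 [u,v=11]: 1000  = hex 8
Counterexample vector (row 0 .. row 15) = 1000100010001000
Output column grouped in 4s = 1000 1000 1000 1000 = 0x8888
Convert to decimal digit by digit (value = value*16 + digit):
  8 -> 8
  8*16 + 8 = 136
  136*16 + 8 = 2184
  2184*16 + 8 = 34952
Decimal = 34952

34952
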